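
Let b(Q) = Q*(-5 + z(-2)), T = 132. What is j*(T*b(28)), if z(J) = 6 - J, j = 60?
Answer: 665280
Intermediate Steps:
b(Q) = 3*Q (b(Q) = Q*(-5 + (6 - 1*(-2))) = Q*(-5 + (6 + 2)) = Q*(-5 + 8) = Q*3 = 3*Q)
j*(T*b(28)) = 60*(132*(3*28)) = 60*(132*84) = 60*11088 = 665280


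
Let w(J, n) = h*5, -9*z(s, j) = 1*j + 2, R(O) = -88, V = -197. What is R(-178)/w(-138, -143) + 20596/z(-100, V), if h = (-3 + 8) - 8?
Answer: 186508/195 ≈ 956.45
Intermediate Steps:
h = -3 (h = 5 - 8 = -3)
z(s, j) = -2/9 - j/9 (z(s, j) = -(1*j + 2)/9 = -(j + 2)/9 = -(2 + j)/9 = -2/9 - j/9)
w(J, n) = -15 (w(J, n) = -3*5 = -15)
R(-178)/w(-138, -143) + 20596/z(-100, V) = -88/(-15) + 20596/(-2/9 - ⅑*(-197)) = -88*(-1/15) + 20596/(-2/9 + 197/9) = 88/15 + 20596/(65/3) = 88/15 + 20596*(3/65) = 88/15 + 61788/65 = 186508/195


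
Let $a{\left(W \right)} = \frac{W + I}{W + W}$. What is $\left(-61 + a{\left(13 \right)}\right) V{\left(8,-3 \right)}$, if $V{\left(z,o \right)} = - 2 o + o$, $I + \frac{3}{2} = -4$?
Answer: $- \frac{9471}{52} \approx -182.13$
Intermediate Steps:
$I = - \frac{11}{2}$ ($I = - \frac{3}{2} - 4 = - \frac{11}{2} \approx -5.5$)
$V{\left(z,o \right)} = - o$
$a{\left(W \right)} = \frac{- \frac{11}{2} + W}{2 W}$ ($a{\left(W \right)} = \frac{W - \frac{11}{2}}{W + W} = \frac{- \frac{11}{2} + W}{2 W}$)
$\left(-61 + a{\left(13 \right)}\right) V{\left(8,-3 \right)} = \left(-61 + \frac{-11 + 2 \cdot 13}{4 \cdot 13}\right) \left(\left(-1\right) \left(-3\right)\right) = \left(-61 + \frac{1}{4} \cdot \frac{1}{13} \left(-11 + 26\right)\right) 3 = \left(-61 + \frac{1}{4} \cdot \frac{1}{13} \cdot 15\right) 3 = \left(-61 + \frac{15}{52}\right) 3 = \left(- \frac{3157}{52}\right) 3 = - \frac{9471}{52}$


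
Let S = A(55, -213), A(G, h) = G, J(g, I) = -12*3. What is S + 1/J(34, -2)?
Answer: 1979/36 ≈ 54.972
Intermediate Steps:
J(g, I) = -36
S = 55
S + 1/J(34, -2) = 55 + 1/(-36) = 55 - 1/36 = 1979/36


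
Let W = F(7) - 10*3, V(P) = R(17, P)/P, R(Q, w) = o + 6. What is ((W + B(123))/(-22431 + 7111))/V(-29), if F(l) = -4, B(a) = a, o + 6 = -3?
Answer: -2581/45960 ≈ -0.056158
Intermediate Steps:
o = -9 (o = -6 - 3 = -9)
R(Q, w) = -3 (R(Q, w) = -9 + 6 = -3)
V(P) = -3/P
W = -34 (W = -4 - 10*3 = -4 - 30 = -34)
((W + B(123))/(-22431 + 7111))/V(-29) = ((-34 + 123)/(-22431 + 7111))/((-3/(-29))) = (89/(-15320))/((-3*(-1/29))) = (89*(-1/15320))/(3/29) = -89/15320*29/3 = -2581/45960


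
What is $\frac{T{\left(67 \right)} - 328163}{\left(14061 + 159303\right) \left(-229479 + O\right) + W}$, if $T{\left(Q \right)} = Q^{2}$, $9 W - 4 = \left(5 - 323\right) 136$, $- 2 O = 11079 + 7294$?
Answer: $\frac{1456533}{186192047461} \approx 7.8227 \cdot 10^{-6}$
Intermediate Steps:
$O = - \frac{18373}{2}$ ($O = - \frac{11079 + 7294}{2} = \left(- \frac{1}{2}\right) 18373 = - \frac{18373}{2} \approx -9186.5$)
$W = - \frac{43244}{9}$ ($W = \frac{4}{9} + \frac{\left(5 - 323\right) 136}{9} = \frac{4}{9} + \frac{\left(-318\right) 136}{9} = \frac{4}{9} + \frac{1}{9} \left(-43248\right) = \frac{4}{9} - \frac{14416}{3} = - \frac{43244}{9} \approx -4804.9$)
$\frac{T{\left(67 \right)} - 328163}{\left(14061 + 159303\right) \left(-229479 + O\right) + W} = \frac{67^{2} - 328163}{\left(14061 + 159303\right) \left(-229479 - \frac{18373}{2}\right) - \frac{43244}{9}} = \frac{4489 - 328163}{173364 \left(- \frac{477331}{2}\right) - \frac{43244}{9}} = - \frac{323674}{-41376005742 - \frac{43244}{9}} = - \frac{323674}{- \frac{372384094922}{9}} = \left(-323674\right) \left(- \frac{9}{372384094922}\right) = \frac{1456533}{186192047461}$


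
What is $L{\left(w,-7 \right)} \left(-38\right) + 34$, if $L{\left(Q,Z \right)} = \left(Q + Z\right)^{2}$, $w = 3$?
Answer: $-574$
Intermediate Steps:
$L{\left(w,-7 \right)} \left(-38\right) + 34 = \left(3 - 7\right)^{2} \left(-38\right) + 34 = \left(-4\right)^{2} \left(-38\right) + 34 = 16 \left(-38\right) + 34 = -608 + 34 = -574$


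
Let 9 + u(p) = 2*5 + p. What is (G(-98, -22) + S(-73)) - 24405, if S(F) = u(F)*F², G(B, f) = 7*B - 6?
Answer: -408785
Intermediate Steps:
u(p) = 1 + p (u(p) = -9 + (2*5 + p) = -9 + (10 + p) = 1 + p)
G(B, f) = -6 + 7*B
S(F) = F²*(1 + F) (S(F) = (1 + F)*F² = F²*(1 + F))
(G(-98, -22) + S(-73)) - 24405 = ((-6 + 7*(-98)) + (-73)²*(1 - 73)) - 24405 = ((-6 - 686) + 5329*(-72)) - 24405 = (-692 - 383688) - 24405 = -384380 - 24405 = -408785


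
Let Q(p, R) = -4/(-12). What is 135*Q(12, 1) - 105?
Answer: -60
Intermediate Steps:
Q(p, R) = ⅓ (Q(p, R) = -4*(-1/12) = ⅓)
135*Q(12, 1) - 105 = 135*(⅓) - 105 = 45 - 105 = -60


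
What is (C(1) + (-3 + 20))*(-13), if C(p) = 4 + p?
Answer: -286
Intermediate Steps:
(C(1) + (-3 + 20))*(-13) = ((4 + 1) + (-3 + 20))*(-13) = (5 + 17)*(-13) = 22*(-13) = -286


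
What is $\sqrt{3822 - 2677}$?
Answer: $\sqrt{1145} \approx 33.838$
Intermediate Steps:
$\sqrt{3822 - 2677} = \sqrt{1145}$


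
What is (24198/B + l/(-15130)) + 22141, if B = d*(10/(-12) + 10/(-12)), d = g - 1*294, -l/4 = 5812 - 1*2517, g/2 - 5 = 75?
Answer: 11277635446/506855 ≈ 22250.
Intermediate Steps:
g = 160 (g = 10 + 2*75 = 10 + 150 = 160)
l = -13180 (l = -4*(5812 - 1*2517) = -4*(5812 - 2517) = -4*3295 = -13180)
d = -134 (d = 160 - 1*294 = 160 - 294 = -134)
B = 670/3 (B = -134*(10/(-12) + 10/(-12)) = -134*(10*(-1/12) + 10*(-1/12)) = -134*(-5/6 - 5/6) = -134*(-5/3) = 670/3 ≈ 223.33)
(24198/B + l/(-15130)) + 22141 = (24198/(670/3) - 13180/(-15130)) + 22141 = (24198*(3/670) - 13180*(-1/15130)) + 22141 = (36297/335 + 1318/1513) + 22141 = 55358891/506855 + 22141 = 11277635446/506855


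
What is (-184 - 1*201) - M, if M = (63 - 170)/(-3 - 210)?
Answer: -82112/213 ≈ -385.50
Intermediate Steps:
M = 107/213 (M = -107/(-213) = -107*(-1/213) = 107/213 ≈ 0.50235)
(-184 - 1*201) - M = (-184 - 1*201) - 1*107/213 = (-184 - 201) - 107/213 = -385 - 107/213 = -82112/213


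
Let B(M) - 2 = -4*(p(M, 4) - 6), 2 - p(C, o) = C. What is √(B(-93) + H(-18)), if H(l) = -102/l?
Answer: I*√3135/3 ≈ 18.664*I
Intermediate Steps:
p(C, o) = 2 - C
B(M) = 18 + 4*M (B(M) = 2 - 4*((2 - M) - 6) = 2 - 4*(-4 - M) = 2 + (16 + 4*M) = 18 + 4*M)
√(B(-93) + H(-18)) = √((18 + 4*(-93)) - 102/(-18)) = √((18 - 372) - 102*(-1/18)) = √(-354 + 17/3) = √(-1045/3) = I*√3135/3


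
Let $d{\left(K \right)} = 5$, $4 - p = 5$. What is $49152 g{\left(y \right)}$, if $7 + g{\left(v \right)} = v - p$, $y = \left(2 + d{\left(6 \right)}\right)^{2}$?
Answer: $2113536$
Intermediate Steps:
$p = -1$ ($p = 4 - 5 = -1$)
$y = 49$ ($y = \left(2 + 5\right)^{2} = 7^{2} = 49$)
$g{\left(v \right)} = -6 + v$ ($g{\left(v \right)} = -7 + \left(v - -1\right) = -7 + \left(v + 1\right) = -7 + \left(1 + v\right) = -6 + v$)
$49152 g{\left(y \right)} = 49152 \left(-6 + 49\right) = 49152 \cdot 43 = 2113536$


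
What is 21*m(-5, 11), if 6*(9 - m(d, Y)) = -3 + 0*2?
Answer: 399/2 ≈ 199.50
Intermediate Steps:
m(d, Y) = 19/2 (m(d, Y) = 9 - (-3 + 0*2)/6 = 9 - (-3 + 0)/6 = 9 - 1/6*(-3) = 9 + 1/2 = 19/2)
21*m(-5, 11) = 21*(19/2) = 399/2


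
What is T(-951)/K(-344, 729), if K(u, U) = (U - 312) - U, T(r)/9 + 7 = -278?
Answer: 855/104 ≈ 8.2212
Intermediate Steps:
T(r) = -2565 (T(r) = -63 + 9*(-278) = -63 - 2502 = -2565)
K(u, U) = -312 (K(u, U) = (-312 + U) - U = -312)
T(-951)/K(-344, 729) = -2565/(-312) = -2565*(-1/312) = 855/104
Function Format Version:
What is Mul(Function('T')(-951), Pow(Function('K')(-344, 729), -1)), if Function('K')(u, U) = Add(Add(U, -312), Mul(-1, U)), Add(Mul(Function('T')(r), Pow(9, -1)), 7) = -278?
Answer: Rational(855, 104) ≈ 8.2212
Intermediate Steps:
Function('T')(r) = -2565 (Function('T')(r) = Add(-63, Mul(9, -278)) = Add(-63, -2502) = -2565)
Function('K')(u, U) = -312 (Function('K')(u, U) = Add(Add(-312, U), Mul(-1, U)) = -312)
Mul(Function('T')(-951), Pow(Function('K')(-344, 729), -1)) = Mul(-2565, Pow(-312, -1)) = Mul(-2565, Rational(-1, 312)) = Rational(855, 104)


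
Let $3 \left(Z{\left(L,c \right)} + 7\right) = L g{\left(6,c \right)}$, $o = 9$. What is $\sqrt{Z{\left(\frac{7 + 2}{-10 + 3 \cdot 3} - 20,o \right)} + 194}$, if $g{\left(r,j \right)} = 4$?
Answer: $\frac{\sqrt{1335}}{3} \approx 12.179$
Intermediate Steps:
$Z{\left(L,c \right)} = -7 + \frac{4 L}{3}$ ($Z{\left(L,c \right)} = -7 + \frac{L 4}{3} = -7 + \frac{4 L}{3}$)
$\sqrt{Z{\left(\frac{7 + 2}{-10 + 3 \cdot 3} - 20,o \right)} + 194} = \sqrt{\left(-7 + \frac{4 \left(\frac{7 + 2}{-10 + 3 \cdot 3} - 20\right)}{3}\right) + 194} = \sqrt{\left(-7 + \frac{4 \left(\frac{9}{-10 + 9} - 20\right)}{3}\right) + 194} = \sqrt{\left(-7 + \frac{4 \left(\frac{9}{-1} - 20\right)}{3}\right) + 194} = \sqrt{\left(-7 + \frac{4 \left(9 \left(-1\right) - 20\right)}{3}\right) + 194} = \sqrt{\left(-7 + \frac{4 \left(-9 - 20\right)}{3}\right) + 194} = \sqrt{\left(-7 + \frac{4}{3} \left(-29\right)\right) + 194} = \sqrt{\left(-7 - \frac{116}{3}\right) + 194} = \sqrt{- \frac{137}{3} + 194} = \sqrt{\frac{445}{3}} = \frac{\sqrt{1335}}{3}$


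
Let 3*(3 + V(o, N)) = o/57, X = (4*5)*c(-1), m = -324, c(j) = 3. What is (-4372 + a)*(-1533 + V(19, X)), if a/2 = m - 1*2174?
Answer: 129493864/9 ≈ 1.4388e+7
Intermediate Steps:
X = 60 (X = (4*5)*3 = 20*3 = 60)
a = -4996 (a = 2*(-324 - 1*2174) = 2*(-324 - 2174) = 2*(-2498) = -4996)
V(o, N) = -3 + o/171 (V(o, N) = -3 + (o/57)/3 = -3 + o/171)
(-4372 + a)*(-1533 + V(19, X)) = (-4372 - 4996)*(-1533 + (-3 + (1/171)*19)) = -9368*(-1533 + (-3 + ⅑)) = -9368*(-1533 - 26/9) = -9368*(-13823/9) = 129493864/9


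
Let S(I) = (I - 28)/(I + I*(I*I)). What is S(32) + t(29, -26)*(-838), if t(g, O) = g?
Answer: -199276399/8200 ≈ -24302.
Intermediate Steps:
S(I) = (-28 + I)/(I + I**3) (S(I) = (-28 + I)/(I + I*I**2) = (-28 + I)/(I + I**3))
S(32) + t(29, -26)*(-838) = (-28 + 32)/(32 + 32**3) + 29*(-838) = 4/(32 + 32768) - 24302 = 4/32800 - 24302 = (1/32800)*4 - 24302 = 1/8200 - 24302 = -199276399/8200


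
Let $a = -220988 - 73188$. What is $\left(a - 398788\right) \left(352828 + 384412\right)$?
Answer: $-510880779360$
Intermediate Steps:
$a = -294176$ ($a = -220988 - 73188 = -294176$)
$\left(a - 398788\right) \left(352828 + 384412\right) = \left(-294176 - 398788\right) \left(352828 + 384412\right) = \left(-692964\right) 737240 = -510880779360$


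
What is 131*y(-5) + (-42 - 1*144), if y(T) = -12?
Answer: -1758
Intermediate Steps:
131*y(-5) + (-42 - 1*144) = 131*(-12) + (-42 - 1*144) = -1572 + (-42 - 144) = -1572 - 186 = -1758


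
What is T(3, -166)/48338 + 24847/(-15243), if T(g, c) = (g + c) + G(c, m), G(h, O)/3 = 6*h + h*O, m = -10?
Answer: -1173174839/736816134 ≈ -1.5922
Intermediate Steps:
G(h, O) = 18*h + 3*O*h (G(h, O) = 3*(6*h + h*O) = 3*(6*h + O*h) = 18*h + 3*O*h)
T(g, c) = g - 11*c (T(g, c) = (g + c) + 3*c*(6 - 10) = (c + g) + 3*c*(-4) = (c + g) - 12*c = g - 11*c)
T(3, -166)/48338 + 24847/(-15243) = (3 - 11*(-166))/48338 + 24847/(-15243) = (3 + 1826)*(1/48338) + 24847*(-1/15243) = 1829*(1/48338) - 24847/15243 = 1829/48338 - 24847/15243 = -1173174839/736816134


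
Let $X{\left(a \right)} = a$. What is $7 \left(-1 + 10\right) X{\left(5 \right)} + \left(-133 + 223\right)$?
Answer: $405$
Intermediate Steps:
$7 \left(-1 + 10\right) X{\left(5 \right)} + \left(-133 + 223\right) = 7 \left(-1 + 10\right) 5 + \left(-133 + 223\right) = 7 \cdot 9 \cdot 5 + 90 = 63 \cdot 5 + 90 = 315 + 90 = 405$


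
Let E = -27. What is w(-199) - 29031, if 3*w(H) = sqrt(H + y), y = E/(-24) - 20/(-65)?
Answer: -29031 + I*sqrt(59358)/52 ≈ -29031.0 + 4.6853*I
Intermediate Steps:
y = 149/104 (y = -27/(-24) - 20/(-65) = -27*(-1/24) - 20*(-1/65) = 9/8 + 4/13 = 149/104 ≈ 1.4327)
w(H) = sqrt(149/104 + H)/3 (w(H) = sqrt(H + 149/104)/3 = sqrt(149/104 + H)/3)
w(-199) - 29031 = sqrt(3874 + 2704*(-199))/156 - 29031 = sqrt(3874 - 538096)/156 - 29031 = sqrt(-534222)/156 - 29031 = (3*I*sqrt(59358))/156 - 29031 = I*sqrt(59358)/52 - 29031 = -29031 + I*sqrt(59358)/52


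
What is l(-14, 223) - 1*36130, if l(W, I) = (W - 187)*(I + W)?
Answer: -78139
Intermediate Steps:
l(W, I) = (-187 + W)*(I + W)
l(-14, 223) - 1*36130 = ((-14)**2 - 187*223 - 187*(-14) + 223*(-14)) - 1*36130 = (196 - 41701 + 2618 - 3122) - 36130 = -42009 - 36130 = -78139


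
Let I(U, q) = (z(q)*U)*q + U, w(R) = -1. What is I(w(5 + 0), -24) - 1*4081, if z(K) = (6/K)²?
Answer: -8161/2 ≈ -4080.5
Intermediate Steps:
z(K) = 36/K²
I(U, q) = U + 36*U/q (I(U, q) = ((36/q²)*U)*q + U = (36*U/q²)*q + U = 36*U/q + U = U + 36*U/q)
I(w(5 + 0), -24) - 1*4081 = -1*(36 - 24)/(-24) - 1*4081 = -1*(-1/24)*12 - 4081 = ½ - 4081 = -8161/2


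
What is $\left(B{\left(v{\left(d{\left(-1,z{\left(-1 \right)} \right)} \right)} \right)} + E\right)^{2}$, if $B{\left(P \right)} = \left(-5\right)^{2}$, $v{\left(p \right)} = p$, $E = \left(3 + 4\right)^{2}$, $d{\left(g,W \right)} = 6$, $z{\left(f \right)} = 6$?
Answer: $5476$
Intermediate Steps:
$E = 49$ ($E = 7^{2} = 49$)
$B{\left(P \right)} = 25$
$\left(B{\left(v{\left(d{\left(-1,z{\left(-1 \right)} \right)} \right)} \right)} + E\right)^{2} = \left(25 + 49\right)^{2} = 74^{2} = 5476$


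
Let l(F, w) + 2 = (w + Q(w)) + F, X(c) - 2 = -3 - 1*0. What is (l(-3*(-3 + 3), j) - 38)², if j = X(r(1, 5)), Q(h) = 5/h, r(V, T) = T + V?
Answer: 2116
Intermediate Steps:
X(c) = -1 (X(c) = 2 + (-3 - 1*0) = 2 + (-3 + 0) = 2 - 3 = -1)
j = -1
l(F, w) = -2 + F + w + 5/w (l(F, w) = -2 + ((w + 5/w) + F) = -2 + (F + w + 5/w) = -2 + F + w + 5/w)
(l(-3*(-3 + 3), j) - 38)² = ((-2 - 3*(-3 + 3) - 1 + 5/(-1)) - 38)² = ((-2 - 3*0 - 1 + 5*(-1)) - 38)² = ((-2 + 0 - 1 - 5) - 38)² = (-8 - 38)² = (-46)² = 2116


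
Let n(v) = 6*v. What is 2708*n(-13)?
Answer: -211224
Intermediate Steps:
2708*n(-13) = 2708*(6*(-13)) = 2708*(-78) = -211224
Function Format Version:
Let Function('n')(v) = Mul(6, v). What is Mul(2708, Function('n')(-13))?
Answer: -211224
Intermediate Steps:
Mul(2708, Function('n')(-13)) = Mul(2708, Mul(6, -13)) = Mul(2708, -78) = -211224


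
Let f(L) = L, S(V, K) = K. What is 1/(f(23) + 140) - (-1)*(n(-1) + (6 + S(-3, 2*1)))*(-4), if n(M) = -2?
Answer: -3911/163 ≈ -23.994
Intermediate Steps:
1/(f(23) + 140) - (-1)*(n(-1) + (6 + S(-3, 2*1)))*(-4) = 1/(23 + 140) - (-1)*(-2 + (6 + 2*1))*(-4) = 1/163 - (-1)*(-2 + (6 + 2))*(-4) = 1/163 - (-1)*(-2 + 8)*(-4) = 1/163 - (-1)*6*(-4) = 1/163 - (-1)*(-24) = 1/163 - 1*24 = 1/163 - 24 = -3911/163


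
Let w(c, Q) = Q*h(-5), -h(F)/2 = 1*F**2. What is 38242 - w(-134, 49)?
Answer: 40692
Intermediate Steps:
h(F) = -2*F**2
w(c, Q) = -50*Q (w(c, Q) = Q*(-2*(-5)**2) = Q*(-2*25) = Q*(-50) = -50*Q)
38242 - w(-134, 49) = 38242 - (-50)*49 = 38242 - 1*(-2450) = 38242 + 2450 = 40692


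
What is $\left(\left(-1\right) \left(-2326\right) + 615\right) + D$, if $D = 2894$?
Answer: $5835$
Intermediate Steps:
$\left(\left(-1\right) \left(-2326\right) + 615\right) + D = \left(\left(-1\right) \left(-2326\right) + 615\right) + 2894 = \left(2326 + 615\right) + 2894 = 2941 + 2894 = 5835$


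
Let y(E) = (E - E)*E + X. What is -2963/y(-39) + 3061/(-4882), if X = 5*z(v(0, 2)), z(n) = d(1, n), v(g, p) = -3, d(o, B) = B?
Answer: 14419451/73230 ≈ 196.91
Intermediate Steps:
z(n) = n
X = -15 (X = 5*(-3) = -15)
y(E) = -15 (y(E) = (E - E)*E - 15 = 0*E - 15 = 0 - 15 = -15)
-2963/y(-39) + 3061/(-4882) = -2963/(-15) + 3061/(-4882) = -2963*(-1/15) + 3061*(-1/4882) = 2963/15 - 3061/4882 = 14419451/73230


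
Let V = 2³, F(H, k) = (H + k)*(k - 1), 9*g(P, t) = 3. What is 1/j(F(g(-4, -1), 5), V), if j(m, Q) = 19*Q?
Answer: 1/152 ≈ 0.0065789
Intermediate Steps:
g(P, t) = ⅓ (g(P, t) = (⅑)*3 = ⅓)
F(H, k) = (-1 + k)*(H + k) (F(H, k) = (H + k)*(-1 + k) = (-1 + k)*(H + k))
V = 8
1/j(F(g(-4, -1), 5), V) = 1/(19*8) = 1/152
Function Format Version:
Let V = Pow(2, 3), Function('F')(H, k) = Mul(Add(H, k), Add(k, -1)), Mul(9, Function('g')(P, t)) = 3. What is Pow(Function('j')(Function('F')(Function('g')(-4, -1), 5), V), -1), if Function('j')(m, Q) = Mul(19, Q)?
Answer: Rational(1, 152) ≈ 0.0065789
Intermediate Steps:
Function('g')(P, t) = Rational(1, 3) (Function('g')(P, t) = Mul(Rational(1, 9), 3) = Rational(1, 3))
Function('F')(H, k) = Mul(Add(-1, k), Add(H, k)) (Function('F')(H, k) = Mul(Add(H, k), Add(-1, k)) = Mul(Add(-1, k), Add(H, k)))
V = 8
Pow(Function('j')(Function('F')(Function('g')(-4, -1), 5), V), -1) = Pow(Mul(19, 8), -1) = Pow(152, -1) = Rational(1, 152)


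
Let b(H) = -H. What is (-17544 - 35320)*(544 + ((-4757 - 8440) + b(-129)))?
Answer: 662068736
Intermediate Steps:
(-17544 - 35320)*(544 + ((-4757 - 8440) + b(-129))) = (-17544 - 35320)*(544 + ((-4757 - 8440) - 1*(-129))) = -52864*(544 + (-13197 + 129)) = -52864*(544 - 13068) = -52864*(-12524) = 662068736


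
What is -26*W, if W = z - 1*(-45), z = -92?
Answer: 1222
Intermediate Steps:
W = -47 (W = -92 - 1*(-45) = -92 + 45 = -47)
-26*W = -26*(-47) = 1222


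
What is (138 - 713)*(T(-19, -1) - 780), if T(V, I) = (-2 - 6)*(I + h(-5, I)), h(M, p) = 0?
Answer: 443900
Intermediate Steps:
T(V, I) = -8*I (T(V, I) = (-2 - 6)*(I + 0) = -8*I)
(138 - 713)*(T(-19, -1) - 780) = (138 - 713)*(-8*(-1) - 780) = -575*(8 - 780) = -575*(-772) = 443900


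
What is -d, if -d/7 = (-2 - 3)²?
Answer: 175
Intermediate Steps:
d = -175 (d = -7*(-2 - 3)² = -7*(-5)² = -7*25 = -175)
-d = -1*(-175) = 175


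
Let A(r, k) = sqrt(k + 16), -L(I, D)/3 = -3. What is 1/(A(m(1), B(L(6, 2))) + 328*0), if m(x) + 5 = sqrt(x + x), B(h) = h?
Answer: 1/5 ≈ 0.20000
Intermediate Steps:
L(I, D) = 9 (L(I, D) = -3*(-3) = 9)
m(x) = -5 + sqrt(2)*sqrt(x) (m(x) = -5 + sqrt(x + x) = -5 + sqrt(2*x) = -5 + sqrt(2)*sqrt(x))
A(r, k) = sqrt(16 + k)
1/(A(m(1), B(L(6, 2))) + 328*0) = 1/(sqrt(16 + 9) + 328*0) = 1/(sqrt(25) + 0) = 1/(5 + 0) = 1/5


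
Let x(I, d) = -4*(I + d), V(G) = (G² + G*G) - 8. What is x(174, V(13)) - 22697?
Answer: -24713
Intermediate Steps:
V(G) = -8 + 2*G² (V(G) = (G² + G²) - 8 = 2*G² - 8 = -8 + 2*G²)
x(I, d) = -4*I - 4*d
x(174, V(13)) - 22697 = (-4*174 - 4*(-8 + 2*13²)) - 22697 = (-696 - 4*(-8 + 2*169)) - 22697 = (-696 - 4*(-8 + 338)) - 22697 = (-696 - 4*330) - 22697 = (-696 - 1320) - 22697 = -2016 - 22697 = -24713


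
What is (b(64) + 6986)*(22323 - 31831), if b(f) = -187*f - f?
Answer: 47977368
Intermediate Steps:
b(f) = -188*f
(b(64) + 6986)*(22323 - 31831) = (-188*64 + 6986)*(22323 - 31831) = (-12032 + 6986)*(-9508) = -5046*(-9508) = 47977368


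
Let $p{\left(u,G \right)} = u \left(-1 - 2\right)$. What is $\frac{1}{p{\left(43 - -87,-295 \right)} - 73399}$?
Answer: $- \frac{1}{73789} \approx -1.3552 \cdot 10^{-5}$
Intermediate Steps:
$p{\left(u,G \right)} = - 3 u$ ($p{\left(u,G \right)} = u \left(-3\right) = - 3 u$)
$\frac{1}{p{\left(43 - -87,-295 \right)} - 73399} = \frac{1}{- 3 \left(43 - -87\right) - 73399} = \frac{1}{- 3 \left(43 + 87\right) - 73399} = \frac{1}{\left(-3\right) 130 - 73399} = \frac{1}{-390 - 73399} = \frac{1}{-73789} = - \frac{1}{73789}$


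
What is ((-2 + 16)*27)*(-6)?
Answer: -2268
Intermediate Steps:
((-2 + 16)*27)*(-6) = (14*27)*(-6) = 378*(-6) = -2268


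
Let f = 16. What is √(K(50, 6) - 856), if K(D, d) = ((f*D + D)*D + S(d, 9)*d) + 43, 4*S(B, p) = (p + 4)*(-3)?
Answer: √166514/2 ≈ 204.03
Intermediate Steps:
S(B, p) = -3 - 3*p/4 (S(B, p) = ((p + 4)*(-3))/4 = ((4 + p)*(-3))/4 = (-12 - 3*p)/4 = -3 - 3*p/4)
K(D, d) = 43 + 17*D² - 39*d/4 (K(D, d) = ((16*D + D)*D + (-3 - ¾*9)*d) + 43 = ((17*D)*D + (-3 - 27/4)*d) + 43 = (17*D² - 39*d/4) + 43 = 43 + 17*D² - 39*d/4)
√(K(50, 6) - 856) = √((43 + 17*50² - 39/4*6) - 856) = √((43 + 17*2500 - 117/2) - 856) = √((43 + 42500 - 117/2) - 856) = √(84969/2 - 856) = √(83257/2) = √166514/2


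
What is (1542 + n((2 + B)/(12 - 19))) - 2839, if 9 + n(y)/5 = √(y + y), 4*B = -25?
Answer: -1342 + 5*√238/14 ≈ -1336.5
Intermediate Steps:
B = -25/4 (B = (¼)*(-25) = -25/4 ≈ -6.2500)
n(y) = -45 + 5*√2*√y (n(y) = -45 + 5*√(y + y) = -45 + 5*√(2*y) = -45 + 5*(√2*√y) = -45 + 5*√2*√y)
(1542 + n((2 + B)/(12 - 19))) - 2839 = (1542 + (-45 + 5*√2*√((2 - 25/4)/(12 - 19)))) - 2839 = (1542 + (-45 + 5*√2*√(-17/4/(-7)))) - 2839 = (1542 + (-45 + 5*√2*√(-17/4*(-⅐)))) - 2839 = (1542 + (-45 + 5*√2*√(17/28))) - 2839 = (1542 + (-45 + 5*√2*(√119/14))) - 2839 = (1542 + (-45 + 5*√238/14)) - 2839 = (1497 + 5*√238/14) - 2839 = -1342 + 5*√238/14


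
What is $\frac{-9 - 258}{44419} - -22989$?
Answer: $\frac{1021148124}{44419} \approx 22989.0$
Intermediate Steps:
$\frac{-9 - 258}{44419} - -22989 = \left(-9 - 258\right) \frac{1}{44419} + 22989 = \left(-267\right) \frac{1}{44419} + 22989 = - \frac{267}{44419} + 22989 = \frac{1021148124}{44419}$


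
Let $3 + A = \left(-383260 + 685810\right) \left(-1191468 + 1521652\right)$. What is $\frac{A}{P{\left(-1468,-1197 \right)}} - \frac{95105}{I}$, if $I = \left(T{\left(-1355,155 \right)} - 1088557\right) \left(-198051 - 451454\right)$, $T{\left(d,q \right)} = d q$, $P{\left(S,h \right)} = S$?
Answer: $- \frac{8425681904106002628041}{123816331680388} \approx -6.805 \cdot 10^{7}$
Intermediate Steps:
$A = 99897169197$ ($A = -3 + \left(-383260 + 685810\right) \left(-1191468 + 1521652\right) = -3 + 302550 \cdot 330184 = -3 + 99897169200 = 99897169197$)
$I = 843435501910$ ($I = \left(\left(-1355\right) 155 - 1088557\right) \left(-198051 - 451454\right) = \left(-210025 - 1088557\right) \left(-649505\right) = \left(-1298582\right) \left(-649505\right) = 843435501910$)
$\frac{A}{P{\left(-1468,-1197 \right)}} - \frac{95105}{I} = \frac{99897169197}{-1468} - \frac{95105}{843435501910} = 99897169197 \left(- \frac{1}{1468}\right) - \frac{19021}{168687100382} = - \frac{99897169197}{1468} - \frac{19021}{168687100382} = - \frac{8425681904106002628041}{123816331680388}$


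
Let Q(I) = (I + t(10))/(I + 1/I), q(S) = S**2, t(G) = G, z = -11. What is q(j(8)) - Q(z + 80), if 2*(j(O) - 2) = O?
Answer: 165981/4762 ≈ 34.855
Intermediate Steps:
j(O) = 2 + O/2
Q(I) = (10 + I)/(I + 1/I) (Q(I) = (I + 10)/(I + 1/I) = (10 + I)/(I + 1/I))
q(j(8)) - Q(z + 80) = (2 + (1/2)*8)**2 - (-11 + 80)*(10 + (-11 + 80))/(1 + (-11 + 80)**2) = (2 + 4)**2 - 69*(10 + 69)/(1 + 69**2) = 6**2 - 69*79/(1 + 4761) = 36 - 69*79/4762 = 36 - 1*5451/4762 = 36 - 5451/4762 = 165981/4762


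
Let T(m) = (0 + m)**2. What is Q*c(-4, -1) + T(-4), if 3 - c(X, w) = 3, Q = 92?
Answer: 16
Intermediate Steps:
c(X, w) = 0 (c(X, w) = 3 - 1*3 = 3 - 3 = 0)
T(m) = m**2
Q*c(-4, -1) + T(-4) = 92*0 + (-4)**2 = 0 + 16 = 16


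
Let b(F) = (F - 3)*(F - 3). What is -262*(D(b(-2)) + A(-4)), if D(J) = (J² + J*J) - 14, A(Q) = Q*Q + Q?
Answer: -326976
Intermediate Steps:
A(Q) = Q + Q² (A(Q) = Q² + Q = Q + Q²)
b(F) = (-3 + F)² (b(F) = (-3 + F)*(-3 + F) = (-3 + F)²)
D(J) = -14 + 2*J² (D(J) = (J² + J²) - 14 = 2*J² - 14 = -14 + 2*J²)
-262*(D(b(-2)) + A(-4)) = -262*((-14 + 2*((-3 - 2)²)²) - 4*(1 - 4)) = -262*((-14 + 2*((-5)²)²) - 4*(-3)) = -262*((-14 + 2*25²) + 12) = -262*((-14 + 2*625) + 12) = -262*((-14 + 1250) + 12) = -262*(1236 + 12) = -262*1248 = -326976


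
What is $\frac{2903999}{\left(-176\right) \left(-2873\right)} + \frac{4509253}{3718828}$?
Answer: $\frac{3269891888529}{470104485136} \approx 6.9557$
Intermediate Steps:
$\frac{2903999}{\left(-176\right) \left(-2873\right)} + \frac{4509253}{3718828} = \frac{2903999}{505648} + 4509253 \cdot \frac{1}{3718828} = 2903999 \cdot \frac{1}{505648} + \frac{4509253}{3718828} = \frac{2903999}{505648} + \frac{4509253}{3718828} = \frac{3269891888529}{470104485136}$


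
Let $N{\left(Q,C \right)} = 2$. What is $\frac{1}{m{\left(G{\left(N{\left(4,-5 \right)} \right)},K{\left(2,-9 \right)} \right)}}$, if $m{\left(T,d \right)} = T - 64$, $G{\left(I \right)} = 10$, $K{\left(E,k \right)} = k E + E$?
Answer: $- \frac{1}{54} \approx -0.018519$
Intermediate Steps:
$K{\left(E,k \right)} = E + E k$ ($K{\left(E,k \right)} = E k + E = E + E k$)
$m{\left(T,d \right)} = -64 + T$
$\frac{1}{m{\left(G{\left(N{\left(4,-5 \right)} \right)},K{\left(2,-9 \right)} \right)}} = \frac{1}{-64 + 10} = \frac{1}{-54} = - \frac{1}{54}$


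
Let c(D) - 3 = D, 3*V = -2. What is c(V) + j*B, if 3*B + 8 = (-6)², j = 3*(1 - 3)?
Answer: -161/3 ≈ -53.667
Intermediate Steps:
j = -6 (j = 3*(-2) = -6)
B = 28/3 (B = -8/3 + (⅓)*(-6)² = -8/3 + (⅓)*36 = -8/3 + 12 = 28/3 ≈ 9.3333)
V = -⅔ (V = (⅓)*(-2) = -⅔ ≈ -0.66667)
c(D) = 3 + D
c(V) + j*B = (3 - ⅔) - 6*28/3 = 7/3 - 56 = -161/3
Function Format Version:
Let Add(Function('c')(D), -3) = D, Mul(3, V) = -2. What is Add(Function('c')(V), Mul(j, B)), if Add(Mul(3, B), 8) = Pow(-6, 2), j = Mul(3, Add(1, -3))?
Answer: Rational(-161, 3) ≈ -53.667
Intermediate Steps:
j = -6 (j = Mul(3, -2) = -6)
B = Rational(28, 3) (B = Add(Rational(-8, 3), Mul(Rational(1, 3), Pow(-6, 2))) = Add(Rational(-8, 3), Mul(Rational(1, 3), 36)) = Add(Rational(-8, 3), 12) = Rational(28, 3) ≈ 9.3333)
V = Rational(-2, 3) (V = Mul(Rational(1, 3), -2) = Rational(-2, 3) ≈ -0.66667)
Function('c')(D) = Add(3, D)
Add(Function('c')(V), Mul(j, B)) = Add(Add(3, Rational(-2, 3)), Mul(-6, Rational(28, 3))) = Add(Rational(7, 3), -56) = Rational(-161, 3)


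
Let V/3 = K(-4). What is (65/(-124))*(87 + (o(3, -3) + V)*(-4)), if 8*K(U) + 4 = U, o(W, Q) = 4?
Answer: -5395/124 ≈ -43.508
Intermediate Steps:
K(U) = -½ + U/8
V = -3 (V = 3*(-½ + (⅛)*(-4)) = 3*(-½ - ½) = 3*(-1) = -3)
(65/(-124))*(87 + (o(3, -3) + V)*(-4)) = (65/(-124))*(87 + (4 - 3)*(-4)) = (65*(-1/124))*(87 + 1*(-4)) = -65*(87 - 4)/124 = -65/124*83 = -5395/124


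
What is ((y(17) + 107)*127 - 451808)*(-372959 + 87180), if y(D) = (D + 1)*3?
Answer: 123273915219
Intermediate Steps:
y(D) = 3 + 3*D (y(D) = (1 + D)*3 = 3 + 3*D)
((y(17) + 107)*127 - 451808)*(-372959 + 87180) = (((3 + 3*17) + 107)*127 - 451808)*(-372959 + 87180) = (((3 + 51) + 107)*127 - 451808)*(-285779) = ((54 + 107)*127 - 451808)*(-285779) = (161*127 - 451808)*(-285779) = (20447 - 451808)*(-285779) = -431361*(-285779) = 123273915219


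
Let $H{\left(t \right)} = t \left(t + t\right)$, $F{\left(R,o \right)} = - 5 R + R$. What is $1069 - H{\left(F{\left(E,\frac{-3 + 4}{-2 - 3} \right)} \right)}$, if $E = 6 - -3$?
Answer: $-1523$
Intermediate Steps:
$E = 9$ ($E = 6 + 3 = 9$)
$F{\left(R,o \right)} = - 4 R$
$H{\left(t \right)} = 2 t^{2}$ ($H{\left(t \right)} = t 2 t = 2 t^{2}$)
$1069 - H{\left(F{\left(E,\frac{-3 + 4}{-2 - 3} \right)} \right)} = 1069 - 2 \left(\left(-4\right) 9\right)^{2} = 1069 - 2 \left(-36\right)^{2} = 1069 - 2 \cdot 1296 = 1069 - 2592 = -1523$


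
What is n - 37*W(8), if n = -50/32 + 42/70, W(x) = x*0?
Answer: -77/80 ≈ -0.96250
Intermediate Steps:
W(x) = 0
n = -77/80 (n = -50*1/32 + 42*(1/70) = -25/16 + ⅗ = -77/80 ≈ -0.96250)
n - 37*W(8) = -77/80 - 37*0 = -77/80 + 0 = -77/80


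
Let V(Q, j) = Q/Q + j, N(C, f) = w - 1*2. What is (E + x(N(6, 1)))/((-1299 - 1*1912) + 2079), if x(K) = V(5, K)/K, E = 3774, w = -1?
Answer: -2831/849 ≈ -3.3345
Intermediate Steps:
N(C, f) = -3 (N(C, f) = -1 - 1*2 = -1 - 2 = -3)
V(Q, j) = 1 + j
x(K) = (1 + K)/K
(E + x(N(6, 1)))/((-1299 - 1*1912) + 2079) = (3774 + (1 - 3)/(-3))/((-1299 - 1*1912) + 2079) = (3774 - 1/3*(-2))/((-1299 - 1912) + 2079) = (3774 + 2/3)/(-3211 + 2079) = (11324/3)/(-1132) = (11324/3)*(-1/1132) = -2831/849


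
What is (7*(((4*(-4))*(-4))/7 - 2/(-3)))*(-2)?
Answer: -412/3 ≈ -137.33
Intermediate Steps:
(7*(((4*(-4))*(-4))/7 - 2/(-3)))*(-2) = (7*(-16*(-4)*(⅐) - 2*(-⅓)))*(-2) = (7*(64*(⅐) + ⅔))*(-2) = (7*(64/7 + ⅔))*(-2) = (7*(206/21))*(-2) = (206/3)*(-2) = -412/3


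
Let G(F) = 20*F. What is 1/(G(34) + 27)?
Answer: 1/707 ≈ 0.0014144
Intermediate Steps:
1/(G(34) + 27) = 1/(20*34 + 27) = 1/(680 + 27) = 1/707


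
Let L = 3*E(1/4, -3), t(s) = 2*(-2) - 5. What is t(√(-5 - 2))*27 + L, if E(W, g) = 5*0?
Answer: -243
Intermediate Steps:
t(s) = -9 (t(s) = -4 - 5 = -9)
E(W, g) = 0
L = 0 (L = 3*0 = 0)
t(√(-5 - 2))*27 + L = -9*27 + 0 = -243 + 0 = -243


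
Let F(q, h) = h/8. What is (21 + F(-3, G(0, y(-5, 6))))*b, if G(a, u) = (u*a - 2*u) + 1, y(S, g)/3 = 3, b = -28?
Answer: -1057/2 ≈ -528.50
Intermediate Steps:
y(S, g) = 9 (y(S, g) = 3*3 = 9)
G(a, u) = 1 - 2*u + a*u (G(a, u) = (a*u - 2*u) + 1 = (-2*u + a*u) + 1 = 1 - 2*u + a*u)
F(q, h) = h/8 (F(q, h) = h*(⅛) = h/8)
(21 + F(-3, G(0, y(-5, 6))))*b = (21 + (1 - 2*9 + 0*9)/8)*(-28) = (21 + (1 - 18 + 0)/8)*(-28) = (21 + (⅛)*(-17))*(-28) = (21 - 17/8)*(-28) = (151/8)*(-28) = -1057/2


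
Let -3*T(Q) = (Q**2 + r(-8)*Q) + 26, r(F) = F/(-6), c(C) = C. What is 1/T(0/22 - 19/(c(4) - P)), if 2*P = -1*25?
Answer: -1089/9362 ≈ -0.11632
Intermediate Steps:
P = -25/2 (P = (-1*25)/2 = (1/2)*(-25) = -25/2 ≈ -12.500)
r(F) = -F/6 (r(F) = F*(-1/6) = -F/6)
T(Q) = -26/3 - 4*Q/9 - Q**2/3 (T(Q) = -((Q**2 + (-1/6*(-8))*Q) + 26)/3 = -((Q**2 + 4*Q/3) + 26)/3 = -(26 + Q**2 + 4*Q/3)/3 = -26/3 - 4*Q/9 - Q**2/3)
1/T(0/22 - 19/(c(4) - P)) = 1/(-26/3 - 4*(0/22 - 19/(4 - 1*(-25/2)))/9 - (0/22 - 19/(4 - 1*(-25/2)))**2/3) = 1/(-26/3 - 4*(0*(1/22) - 19/(4 + 25/2))/9 - (0*(1/22) - 19/(4 + 25/2))**2/3) = 1/(-26/3 - 4*(0 - 19/33/2)/9 - (0 - 19/33/2)**2/3) = 1/(-26/3 - 4*(0 - 19*2/33)/9 - (0 - 19*2/33)**2/3) = 1/(-26/3 - 4*(0 - 38/33)/9 - (0 - 38/33)**2/3) = 1/(-26/3 - 4/9*(-38/33) - (-38/33)**2/3) = 1/(-26/3 + 152/297 - 1/3*1444/1089) = 1/(-26/3 + 152/297 - 1444/3267) = 1/(-9362/1089) = -1089/9362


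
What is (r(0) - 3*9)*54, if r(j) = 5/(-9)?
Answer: -1488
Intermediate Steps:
r(j) = -5/9 (r(j) = 5*(-⅑) = -5/9)
(r(0) - 3*9)*54 = (-5/9 - 3*9)*54 = (-5/9 - 27)*54 = -248/9*54 = -1488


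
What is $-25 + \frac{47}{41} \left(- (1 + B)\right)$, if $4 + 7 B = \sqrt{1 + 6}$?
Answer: $- \frac{7316}{287} - \frac{47 \sqrt{7}}{287} \approx -25.925$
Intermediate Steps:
$B = - \frac{4}{7} + \frac{\sqrt{7}}{7}$ ($B = - \frac{4}{7} + \frac{\sqrt{1 + 6}}{7} = - \frac{4}{7} + \frac{\sqrt{7}}{7} \approx -0.19346$)
$-25 + \frac{47}{41} \left(- (1 + B)\right) = -25 + \frac{47}{41} \left(- (1 - \left(\frac{4}{7} - \frac{\sqrt{7}}{7}\right))\right) = -25 + 47 \cdot \frac{1}{41} \left(- (\frac{3}{7} + \frac{\sqrt{7}}{7})\right) = -25 + \frac{47 \left(- \frac{3}{7} - \frac{\sqrt{7}}{7}\right)}{41} = -25 - \left(\frac{141}{287} + \frac{47 \sqrt{7}}{287}\right) = - \frac{7316}{287} - \frac{47 \sqrt{7}}{287}$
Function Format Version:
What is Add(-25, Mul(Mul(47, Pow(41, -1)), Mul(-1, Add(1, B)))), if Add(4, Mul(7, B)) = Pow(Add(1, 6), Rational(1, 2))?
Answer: Add(Rational(-7316, 287), Mul(Rational(-47, 287), Pow(7, Rational(1, 2)))) ≈ -25.925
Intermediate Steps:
B = Add(Rational(-4, 7), Mul(Rational(1, 7), Pow(7, Rational(1, 2)))) (B = Add(Rational(-4, 7), Mul(Rational(1, 7), Pow(Add(1, 6), Rational(1, 2)))) = Add(Rational(-4, 7), Mul(Rational(1, 7), Pow(7, Rational(1, 2)))) ≈ -0.19346)
Add(-25, Mul(Mul(47, Pow(41, -1)), Mul(-1, Add(1, B)))) = Add(-25, Mul(Mul(47, Pow(41, -1)), Mul(-1, Add(1, Add(Rational(-4, 7), Mul(Rational(1, 7), Pow(7, Rational(1, 2)))))))) = Add(-25, Mul(Mul(47, Rational(1, 41)), Mul(-1, Add(Rational(3, 7), Mul(Rational(1, 7), Pow(7, Rational(1, 2))))))) = Add(-25, Mul(Rational(47, 41), Add(Rational(-3, 7), Mul(Rational(-1, 7), Pow(7, Rational(1, 2)))))) = Add(-25, Add(Rational(-141, 287), Mul(Rational(-47, 287), Pow(7, Rational(1, 2))))) = Add(Rational(-7316, 287), Mul(Rational(-47, 287), Pow(7, Rational(1, 2))))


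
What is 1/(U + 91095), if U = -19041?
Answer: 1/72054 ≈ 1.3878e-5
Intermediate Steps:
1/(U + 91095) = 1/(-19041 + 91095) = 1/72054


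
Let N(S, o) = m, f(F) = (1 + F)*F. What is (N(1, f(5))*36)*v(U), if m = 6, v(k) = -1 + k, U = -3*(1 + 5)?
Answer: -4104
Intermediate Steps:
f(F) = F*(1 + F)
U = -18 (U = -3*6 = -18)
N(S, o) = 6
(N(1, f(5))*36)*v(U) = (6*36)*(-1 - 18) = 216*(-19) = -4104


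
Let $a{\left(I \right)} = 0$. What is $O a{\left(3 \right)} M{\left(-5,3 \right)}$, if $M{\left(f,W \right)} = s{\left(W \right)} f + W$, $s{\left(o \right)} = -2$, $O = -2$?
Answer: $0$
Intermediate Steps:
$M{\left(f,W \right)} = W - 2 f$ ($M{\left(f,W \right)} = - 2 f + W = W - 2 f$)
$O a{\left(3 \right)} M{\left(-5,3 \right)} = \left(-2\right) 0 \left(3 - -10\right) = 0 \left(3 + 10\right) = 0 \cdot 13 = 0$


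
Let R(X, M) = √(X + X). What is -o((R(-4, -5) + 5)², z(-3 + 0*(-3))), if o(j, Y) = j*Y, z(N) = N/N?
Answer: -17 - 20*I*√2 ≈ -17.0 - 28.284*I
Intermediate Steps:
R(X, M) = √2*√X (R(X, M) = √(2*X) = √2*√X)
z(N) = 1
o(j, Y) = Y*j
-o((R(-4, -5) + 5)², z(-3 + 0*(-3))) = -(√2*√(-4) + 5)² = -(√2*(2*I) + 5)² = -(2*I*√2 + 5)² = -(5 + 2*I*√2)²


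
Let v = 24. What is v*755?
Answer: 18120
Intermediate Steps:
v*755 = 24*755 = 18120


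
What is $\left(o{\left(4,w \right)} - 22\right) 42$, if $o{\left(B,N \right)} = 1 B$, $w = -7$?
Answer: $-756$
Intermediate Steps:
$o{\left(B,N \right)} = B$
$\left(o{\left(4,w \right)} - 22\right) 42 = \left(4 - 22\right) 42 = \left(-18\right) 42 = -756$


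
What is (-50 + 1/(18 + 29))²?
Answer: 5517801/2209 ≈ 2497.9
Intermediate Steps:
(-50 + 1/(18 + 29))² = (-50 + 1/47)² = (-2349/47)² = 5517801/2209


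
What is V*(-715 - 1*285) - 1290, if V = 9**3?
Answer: -730290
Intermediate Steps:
V = 729
V*(-715 - 1*285) - 1290 = 729*(-715 - 1*285) - 1290 = 729*(-715 - 285) - 1290 = 729*(-1000) - 1290 = -729000 - 1290 = -730290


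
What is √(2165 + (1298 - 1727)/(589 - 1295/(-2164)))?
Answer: √391468261215241/425297 ≈ 46.522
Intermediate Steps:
√(2165 + (1298 - 1727)/(589 - 1295/(-2164))) = √(2165 - 429/(589 - 1295*(-1/2164))) = √(2165 - 429/(589 + 1295/2164)) = √(2165 - 429/1275891/2164) = √(2165 - 429*2164/1275891) = √(2165 - 309452/425297) = √(920458553/425297) = √391468261215241/425297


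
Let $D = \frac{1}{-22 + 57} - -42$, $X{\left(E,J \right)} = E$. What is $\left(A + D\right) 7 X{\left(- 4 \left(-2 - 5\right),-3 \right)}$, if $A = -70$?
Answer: $- \frac{27412}{5} \approx -5482.4$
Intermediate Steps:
$D = \frac{1471}{35}$ ($D = \frac{1}{35} + 42 = \frac{1471}{35} \approx 42.029$)
$\left(A + D\right) 7 X{\left(- 4 \left(-2 - 5\right),-3 \right)} = \left(-70 + \frac{1471}{35}\right) 7 \left(- 4 \left(-2 - 5\right)\right) = - \frac{979 \cdot 7 \left(\left(-4\right) \left(-7\right)\right)}{35} = - \frac{979 \cdot 7 \cdot 28}{35} = \left(- \frac{979}{35}\right) 196 = - \frac{27412}{5}$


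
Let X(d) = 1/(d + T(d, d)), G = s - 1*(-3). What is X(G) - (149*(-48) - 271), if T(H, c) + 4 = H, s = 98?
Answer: 1469755/198 ≈ 7423.0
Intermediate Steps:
T(H, c) = -4 + H
G = 101 (G = 98 - 1*(-3) = 98 + 3 = 101)
X(d) = 1/(-4 + 2*d) (X(d) = 1/(d + (-4 + d)) = 1/(-4 + 2*d))
X(G) - (149*(-48) - 271) = 1/(2*(-2 + 101)) - (149*(-48) - 271) = (½)/99 - (-7152 - 271) = (½)*(1/99) - 1*(-7423) = 1/198 + 7423 = 1469755/198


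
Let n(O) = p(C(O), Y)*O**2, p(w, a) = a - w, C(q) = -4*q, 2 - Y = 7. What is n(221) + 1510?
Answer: 42932749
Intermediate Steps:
Y = -5 (Y = 2 - 1*7 = 2 - 7 = -5)
n(O) = O**2*(-5 + 4*O) (n(O) = (-5 - (-4)*O)*O**2 = (-5 + 4*O)*O**2 = O**2*(-5 + 4*O))
n(221) + 1510 = 221**2*(-5 + 4*221) + 1510 = 48841*(-5 + 884) + 1510 = 48841*879 + 1510 = 42931239 + 1510 = 42932749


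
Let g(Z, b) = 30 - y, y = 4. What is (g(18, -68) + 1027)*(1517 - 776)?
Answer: 780273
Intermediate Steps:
g(Z, b) = 26 (g(Z, b) = 30 - 1*4 = 30 - 4 = 26)
(g(18, -68) + 1027)*(1517 - 776) = (26 + 1027)*(1517 - 776) = 1053*741 = 780273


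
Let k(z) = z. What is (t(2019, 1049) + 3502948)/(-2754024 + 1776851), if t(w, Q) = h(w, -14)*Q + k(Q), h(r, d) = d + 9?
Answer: -3498752/977173 ≈ -3.5805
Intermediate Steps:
h(r, d) = 9 + d
t(w, Q) = -4*Q (t(w, Q) = (9 - 14)*Q + Q = -5*Q + Q = -4*Q)
(t(2019, 1049) + 3502948)/(-2754024 + 1776851) = (-4*1049 + 3502948)/(-2754024 + 1776851) = (-4196 + 3502948)/(-977173) = 3498752*(-1/977173) = -3498752/977173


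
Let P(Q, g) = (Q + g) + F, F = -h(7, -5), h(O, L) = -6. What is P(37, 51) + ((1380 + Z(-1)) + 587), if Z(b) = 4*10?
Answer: 2101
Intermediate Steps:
Z(b) = 40
F = 6 (F = -1*(-6) = 6)
P(Q, g) = 6 + Q + g (P(Q, g) = (Q + g) + 6 = 6 + Q + g)
P(37, 51) + ((1380 + Z(-1)) + 587) = (6 + 37 + 51) + ((1380 + 40) + 587) = 94 + (1420 + 587) = 94 + 2007 = 2101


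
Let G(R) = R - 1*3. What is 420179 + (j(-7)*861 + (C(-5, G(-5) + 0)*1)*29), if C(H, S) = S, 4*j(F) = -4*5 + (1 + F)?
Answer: 828701/2 ≈ 4.1435e+5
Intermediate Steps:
G(R) = -3 + R (G(R) = R - 3 = -3 + R)
j(F) = -19/4 + F/4 (j(F) = (-4*5 + (1 + F))/4 = (-20 + (1 + F))/4 = (-19 + F)/4 = -19/4 + F/4)
420179 + (j(-7)*861 + (C(-5, G(-5) + 0)*1)*29) = 420179 + ((-19/4 + (¼)*(-7))*861 + (((-3 - 5) + 0)*1)*29) = 420179 + ((-19/4 - 7/4)*861 + ((-8 + 0)*1)*29) = 420179 + (-13/2*861 - 8*1*29) = 420179 + (-11193/2 - 8*29) = 420179 + (-11193/2 - 232) = 420179 - 11657/2 = 828701/2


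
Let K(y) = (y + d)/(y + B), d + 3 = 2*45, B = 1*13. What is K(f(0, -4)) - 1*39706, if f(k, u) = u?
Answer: -357271/9 ≈ -39697.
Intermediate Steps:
B = 13
d = 87 (d = -3 + 2*45 = -3 + 90 = 87)
K(y) = (87 + y)/(13 + y) (K(y) = (y + 87)/(y + 13) = (87 + y)/(13 + y))
K(f(0, -4)) - 1*39706 = (87 - 4)/(13 - 4) - 1*39706 = 83/9 - 39706 = -357271/9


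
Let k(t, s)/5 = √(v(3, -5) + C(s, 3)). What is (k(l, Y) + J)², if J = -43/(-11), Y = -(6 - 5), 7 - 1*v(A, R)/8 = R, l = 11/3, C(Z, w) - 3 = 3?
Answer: 310399/121 + 430*√102/11 ≈ 2960.1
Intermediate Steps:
C(Z, w) = 6 (C(Z, w) = 3 + 3 = 6)
l = 11/3 (l = 11*(⅓) = 11/3 ≈ 3.6667)
v(A, R) = 56 - 8*R
Y = -1 (Y = -1*1 = -1)
k(t, s) = 5*√102 (k(t, s) = 5*√((56 - 8*(-5)) + 6) = 5*√((56 + 40) + 6) = 5*√(96 + 6) = 5*√102)
J = 43/11 (J = -43*(-1/11) = 43/11 ≈ 3.9091)
(k(l, Y) + J)² = (5*√102 + 43/11)² = (43/11 + 5*√102)²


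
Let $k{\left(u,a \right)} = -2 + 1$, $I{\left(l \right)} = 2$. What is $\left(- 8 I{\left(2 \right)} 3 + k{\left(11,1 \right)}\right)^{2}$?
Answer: $2401$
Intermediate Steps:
$k{\left(u,a \right)} = -1$
$\left(- 8 I{\left(2 \right)} 3 + k{\left(11,1 \right)}\right)^{2} = \left(- 8 \cdot 2 \cdot 3 - 1\right)^{2} = \left(\left(-8\right) 6 - 1\right)^{2} = \left(-48 - 1\right)^{2} = \left(-49\right)^{2} = 2401$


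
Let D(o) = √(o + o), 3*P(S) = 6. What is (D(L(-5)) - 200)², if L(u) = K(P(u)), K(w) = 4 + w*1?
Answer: 40012 - 800*√3 ≈ 38626.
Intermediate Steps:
P(S) = 2 (P(S) = (⅓)*6 = 2)
K(w) = 4 + w
L(u) = 6 (L(u) = 4 + 2 = 6)
D(o) = √2*√o (D(o) = √(2*o) = √2*√o)
(D(L(-5)) - 200)² = (√2*√6 - 200)² = (2*√3 - 200)² = (-200 + 2*√3)²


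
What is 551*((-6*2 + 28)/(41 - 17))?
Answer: 1102/3 ≈ 367.33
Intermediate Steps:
551*((-6*2 + 28)/(41 - 17)) = 551*((-12 + 28)/24) = 551*(16*(1/24)) = 551*(⅔) = 1102/3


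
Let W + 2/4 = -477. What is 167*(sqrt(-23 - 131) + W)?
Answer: -159485/2 + 167*I*sqrt(154) ≈ -79743.0 + 2072.4*I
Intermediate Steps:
W = -955/2 (W = -1/2 - 477 = -955/2 ≈ -477.50)
167*(sqrt(-23 - 131) + W) = 167*(sqrt(-23 - 131) - 955/2) = 167*(sqrt(-154) - 955/2) = 167*(I*sqrt(154) - 955/2) = 167*(-955/2 + I*sqrt(154)) = -159485/2 + 167*I*sqrt(154)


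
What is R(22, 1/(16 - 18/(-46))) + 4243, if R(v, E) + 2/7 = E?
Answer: 11196684/2639 ≈ 4242.8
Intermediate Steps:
R(v, E) = -2/7 + E
R(22, 1/(16 - 18/(-46))) + 4243 = (-2/7 + 1/(16 - 18/(-46))) + 4243 = (-2/7 + 1/(16 - 18*(-1/46))) + 4243 = (-2/7 + 1/(16 + 9/23)) + 4243 = (-2/7 + 1/(377/23)) + 4243 = (-2/7 + 23/377) + 4243 = -593/2639 + 4243 = 11196684/2639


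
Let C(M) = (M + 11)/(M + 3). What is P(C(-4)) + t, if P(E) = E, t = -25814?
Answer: -25821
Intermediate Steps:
C(M) = (11 + M)/(3 + M)
P(C(-4)) + t = (11 - 4)/(3 - 4) - 25814 = 7/(-1) - 25814 = -1*7 - 25814 = -7 - 25814 = -25821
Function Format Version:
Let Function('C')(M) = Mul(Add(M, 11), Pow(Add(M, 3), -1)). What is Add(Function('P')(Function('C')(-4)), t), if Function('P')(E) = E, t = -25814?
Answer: -25821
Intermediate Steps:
Function('C')(M) = Mul(Pow(Add(3, M), -1), Add(11, M)) (Function('C')(M) = Mul(Add(11, M), Pow(Add(3, M), -1)) = Mul(Pow(Add(3, M), -1), Add(11, M)))
Add(Function('P')(Function('C')(-4)), t) = Add(Mul(Pow(Add(3, -4), -1), Add(11, -4)), -25814) = Add(Mul(Pow(-1, -1), 7), -25814) = Add(Mul(-1, 7), -25814) = Add(-7, -25814) = -25821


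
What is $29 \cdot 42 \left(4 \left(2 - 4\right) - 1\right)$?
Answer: $-10962$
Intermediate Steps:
$29 \cdot 42 \left(4 \left(2 - 4\right) - 1\right) = 1218 \left(4 \left(-2\right) - 1\right) = 1218 \left(-8 - 1\right) = 1218 \left(-9\right) = -10962$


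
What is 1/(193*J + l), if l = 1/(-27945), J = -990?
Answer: -27945/5339451151 ≈ -5.2337e-6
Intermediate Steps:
l = -1/27945 ≈ -3.5785e-5
1/(193*J + l) = 1/(193*(-990) - 1/27945) = 1/(-191070 - 1/27945) = 1/(-5339451151/27945) = -27945/5339451151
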